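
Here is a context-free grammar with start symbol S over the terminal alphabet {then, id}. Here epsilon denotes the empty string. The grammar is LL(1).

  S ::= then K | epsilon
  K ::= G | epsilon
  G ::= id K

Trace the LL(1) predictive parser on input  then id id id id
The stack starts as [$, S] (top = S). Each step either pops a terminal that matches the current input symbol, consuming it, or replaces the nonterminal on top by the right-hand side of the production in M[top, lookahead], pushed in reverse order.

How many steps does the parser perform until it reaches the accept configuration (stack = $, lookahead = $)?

step 1: stack=$ S  input=then id id id id $  — expand S ::= then K
step 2: stack=$ K then  input=then id id id id $  — match then
step 3: stack=$ K  input=id id id id $  — expand K ::= G
step 4: stack=$ G  input=id id id id $  — expand G ::= id K
step 5: stack=$ K id  input=id id id id $  — match id
step 6: stack=$ K  input=id id id $  — expand K ::= G
step 7: stack=$ G  input=id id id $  — expand G ::= id K
step 8: stack=$ K id  input=id id id $  — match id
step 9: stack=$ K  input=id id $  — expand K ::= G
step 10: stack=$ G  input=id id $  — expand G ::= id K
step 11: stack=$ K id  input=id id $  — match id
step 12: stack=$ K  input=id $  — expand K ::= G
step 13: stack=$ G  input=id $  — expand G ::= id K
step 14: stack=$ K id  input=id $  — match id
step 15: stack=$ K  input=$  — expand K ::= epsilon
Accept reached after 15 steps.

15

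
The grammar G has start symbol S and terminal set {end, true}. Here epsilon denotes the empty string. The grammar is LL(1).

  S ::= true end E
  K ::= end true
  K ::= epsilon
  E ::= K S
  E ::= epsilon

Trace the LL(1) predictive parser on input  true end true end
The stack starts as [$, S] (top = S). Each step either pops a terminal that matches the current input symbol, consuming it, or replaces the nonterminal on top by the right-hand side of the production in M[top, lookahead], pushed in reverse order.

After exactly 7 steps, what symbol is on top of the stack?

     Stack         Input                Action
  1  $ S           true end true end $  expand S ::= true end E
  2  $ E end true  true end true end $  match true
  3  $ E end       end true end $       match end
  4  $ E           true end $           expand E ::= K S
  5  $ S K         true end $           expand K ::= epsilon
  6  $ S           true end $           expand S ::= true end E
  7  $ E end true  true end $           match true
Stack after step 7: $ E end (top = end).

end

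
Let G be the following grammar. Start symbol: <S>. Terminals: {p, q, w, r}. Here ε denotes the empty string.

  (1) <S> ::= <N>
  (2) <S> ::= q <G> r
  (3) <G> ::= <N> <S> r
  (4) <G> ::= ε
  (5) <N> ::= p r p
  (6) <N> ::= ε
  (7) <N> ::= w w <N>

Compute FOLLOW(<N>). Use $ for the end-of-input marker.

{$, p, q, r, w}

FIRST(<N>): from <N>::=p r p we get {p}; from <N>::=ε we get {ε}; from <N>::=w w <N> we get {w}. So FIRST(<N>) = {ε, p, w}.
FIRST(<S>): from <S>::=<N> we get {ε, p, w}; from <S>::=q <G> r we get {q}. So FIRST(<S>) = {ε, p, q, w}.
FIRST(<G>): from <G>::=<N> <S> r we get {p, q, r, w}; from <G>::=ε we get {ε}. So FIRST(<G>) = {ε, p, q, r, w}.
FOLLOW(<S>) includes $ since <S> is the start symbol.
FOLLOW(<S>): in <G>::=<N> <S> r, <S> is followed by r with FIRST {r}. Thus FOLLOW(<S>) = {$, r}.
FOLLOW(<G>): in <S>::=q <G> r, <G> is followed by r with FIRST {r}. Thus FOLLOW(<G>) = {r}.
FOLLOW(<N>): in <S>::=<N>, the suffix after <N> is empty, so FOLLOW(<N>) ⊇ FOLLOW(<S>) = {$, r}; in <G>::=<N> <S> r, <N> is followed by <S> r with FIRST {p, q, r, w}; in <N>::=w w <N>, the suffix after <N> is empty (adds nothing new). Thus FOLLOW(<N>) = {$, p, q, r, w}.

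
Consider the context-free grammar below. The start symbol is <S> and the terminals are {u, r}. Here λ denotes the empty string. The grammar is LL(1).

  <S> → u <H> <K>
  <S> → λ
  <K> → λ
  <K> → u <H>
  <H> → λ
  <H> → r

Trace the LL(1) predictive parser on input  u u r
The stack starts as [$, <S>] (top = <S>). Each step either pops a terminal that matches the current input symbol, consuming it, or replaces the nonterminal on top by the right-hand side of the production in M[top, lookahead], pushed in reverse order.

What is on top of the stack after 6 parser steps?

step 1: stack=$ <S>  input=u u r $  — expand <S> → u <H> <K>
step 2: stack=$ <K> <H> u  input=u u r $  — match u
step 3: stack=$ <K> <H>  input=u r $  — expand <H> → λ
step 4: stack=$ <K>  input=u r $  — expand <K> → u <H>
step 5: stack=$ <H> u  input=u r $  — match u
step 6: stack=$ <H>  input=r $  — expand <H> → r
Stack after step 6: $ r (top = r).

r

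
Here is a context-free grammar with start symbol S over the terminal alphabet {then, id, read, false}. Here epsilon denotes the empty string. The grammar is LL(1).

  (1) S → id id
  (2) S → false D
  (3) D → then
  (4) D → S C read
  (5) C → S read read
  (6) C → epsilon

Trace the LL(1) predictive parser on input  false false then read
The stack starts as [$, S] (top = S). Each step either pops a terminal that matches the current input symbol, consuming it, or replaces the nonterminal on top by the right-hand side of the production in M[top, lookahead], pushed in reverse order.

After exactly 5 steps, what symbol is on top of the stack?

     Stack             Input                    Action
  1  $ S               false false then read $  expand S → false D
  2  $ D false         false false then read $  match false
  3  $ D               false then read $        expand D → S C read
  4  $ read C S        false then read $        expand S → false D
  5  $ read C D false  false then read $        match false
Stack after step 5: $ read C D (top = D).

D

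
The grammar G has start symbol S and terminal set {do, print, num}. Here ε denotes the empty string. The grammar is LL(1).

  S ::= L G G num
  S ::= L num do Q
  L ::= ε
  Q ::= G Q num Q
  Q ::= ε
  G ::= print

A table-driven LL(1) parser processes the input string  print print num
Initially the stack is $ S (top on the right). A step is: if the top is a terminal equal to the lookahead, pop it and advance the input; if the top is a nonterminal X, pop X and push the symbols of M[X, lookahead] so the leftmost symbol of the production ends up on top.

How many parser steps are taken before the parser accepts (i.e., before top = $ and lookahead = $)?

7

step 1: stack=$ S  input=print print num $  — expand S ::= L G G num
step 2: stack=$ num G G L  input=print print num $  — expand L ::= ε
step 3: stack=$ num G G  input=print print num $  — expand G ::= print
step 4: stack=$ num G print  input=print print num $  — match print
step 5: stack=$ num G  input=print num $  — expand G ::= print
step 6: stack=$ num print  input=print num $  — match print
step 7: stack=$ num  input=num $  — match num
Accept reached after 7 steps.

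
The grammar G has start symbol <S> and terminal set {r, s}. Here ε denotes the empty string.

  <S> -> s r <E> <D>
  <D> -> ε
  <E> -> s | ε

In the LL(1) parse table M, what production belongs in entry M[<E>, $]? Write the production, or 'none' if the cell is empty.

<E> -> ε

FIRST(<S>) = {s}
FIRST(<D>) = {ε}
FIRST(<E>) = {ε, s}
FOLLOW(<S>) includes $ since <S> is the start symbol.
FOLLOW(<S>): <S> appears on no right-hand side. Thus FOLLOW(<S>) = {$}.
FOLLOW(<E>): in <S>->s r <E> <D>, <E> is followed by <D> with FIRST {ε}; in <S>->s r <E> <D>, the suffix after <E> is nullable, so FOLLOW(<E>) ⊇ FOLLOW(<S>) = {$}. Thus FOLLOW(<E>) = {$}.
For <E> -> s: FIRST(s) = {s}, so it goes in M[<E>, t] for t ∈ {s}.
For <E> -> ε: FIRST(ε) = {ε}, so it goes in M[<E>, t] for t ∈ {}; since ε ∈ FIRST, also for every t ∈ FOLLOW(<E>) = {$}.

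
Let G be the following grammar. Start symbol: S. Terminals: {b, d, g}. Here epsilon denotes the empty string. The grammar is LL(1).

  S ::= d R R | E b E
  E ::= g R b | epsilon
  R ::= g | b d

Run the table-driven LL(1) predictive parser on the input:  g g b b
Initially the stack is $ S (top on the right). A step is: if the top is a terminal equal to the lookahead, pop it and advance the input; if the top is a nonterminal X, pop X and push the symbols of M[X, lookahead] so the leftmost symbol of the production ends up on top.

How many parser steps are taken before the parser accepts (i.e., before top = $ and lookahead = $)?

step 1: stack=$ S  input=g g b b $  — expand S ::= E b E
step 2: stack=$ E b E  input=g g b b $  — expand E ::= g R b
step 3: stack=$ E b b R g  input=g g b b $  — match g
step 4: stack=$ E b b R  input=g b b $  — expand R ::= g
step 5: stack=$ E b b g  input=g b b $  — match g
step 6: stack=$ E b b  input=b b $  — match b
step 7: stack=$ E b  input=b $  — match b
step 8: stack=$ E  input=$  — expand E ::= epsilon
Accept reached after 8 steps.

8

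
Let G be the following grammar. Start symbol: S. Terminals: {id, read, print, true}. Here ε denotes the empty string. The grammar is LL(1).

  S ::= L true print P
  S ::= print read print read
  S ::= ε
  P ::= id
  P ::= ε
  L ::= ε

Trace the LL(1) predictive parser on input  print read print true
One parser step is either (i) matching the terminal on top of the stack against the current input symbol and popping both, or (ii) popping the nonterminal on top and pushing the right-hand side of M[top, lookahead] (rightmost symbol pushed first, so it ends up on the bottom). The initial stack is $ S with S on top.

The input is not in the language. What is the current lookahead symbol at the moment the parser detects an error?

step 1: stack=$ S  input=print read print true $  — expand S ::= print read print read
step 2: stack=$ read print read print  input=print read print true $  — match print
step 3: stack=$ read print read  input=read print true $  — match read
step 4: stack=$ read print  input=print true $  — match print
step 5: stack=$ read  input=true $  — error: top is terminal read but lookahead is true

true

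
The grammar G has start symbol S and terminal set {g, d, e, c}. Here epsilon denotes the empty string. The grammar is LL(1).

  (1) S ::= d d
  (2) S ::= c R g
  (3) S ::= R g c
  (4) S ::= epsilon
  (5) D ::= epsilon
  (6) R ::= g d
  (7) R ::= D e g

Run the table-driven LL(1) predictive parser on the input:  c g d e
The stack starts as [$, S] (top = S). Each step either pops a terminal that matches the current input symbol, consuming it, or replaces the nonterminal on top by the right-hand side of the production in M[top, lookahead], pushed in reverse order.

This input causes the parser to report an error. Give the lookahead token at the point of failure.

     Stack    Input      Action
  1  $ S      c g d e $  expand S ::= c R g
  2  $ g R c  c g d e $  match c
  3  $ g R    g d e $    expand R ::= g d
  4  $ g d g  g d e $    match g
  5  $ g d    d e $      match d
  6  $ g      e $        error: top is terminal g but lookahead is e

e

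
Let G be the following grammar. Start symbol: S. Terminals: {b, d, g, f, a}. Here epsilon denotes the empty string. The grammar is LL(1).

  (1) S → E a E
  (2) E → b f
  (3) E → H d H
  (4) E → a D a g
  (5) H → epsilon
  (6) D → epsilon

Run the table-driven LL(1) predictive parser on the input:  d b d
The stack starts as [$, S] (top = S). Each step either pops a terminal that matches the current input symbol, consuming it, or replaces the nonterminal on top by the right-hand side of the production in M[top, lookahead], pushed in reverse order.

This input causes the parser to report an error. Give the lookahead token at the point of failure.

b

     Stack        Input    Action
  1  $ S          d b d $  expand S → E a E
  2  $ E a E      d b d $  expand E → H d H
  3  $ E a H d H  d b d $  expand H → epsilon
  4  $ E a H d    d b d $  match d
  5  $ E a H      b d $    error: M[H, b] is empty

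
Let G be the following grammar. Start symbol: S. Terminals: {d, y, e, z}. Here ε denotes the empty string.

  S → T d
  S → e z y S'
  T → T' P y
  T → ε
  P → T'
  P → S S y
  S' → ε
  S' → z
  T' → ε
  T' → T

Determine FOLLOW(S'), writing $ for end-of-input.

FIRST(S'): from S'→ε we get {ε}; from S'→z we get {z}. So FIRST(S') = {ε, z}.
FIRST(S): from S→T d we get {d, e, y}; from S→e z y S' we get {e}. So FIRST(S) = {d, e, y}.
FIRST(T): from T→T' P y we get {d, e, y}; from T→ε we get {ε}. So FIRST(T) = {ε, d, e, y}.
FIRST(T'): from T'→ε we get {ε}; from T'→T we get {ε, d, e, y}. So FIRST(T') = {ε, d, e, y}.
FIRST(P): from P→T' we get {ε, d, e, y}; from P→S S y we get {d, e, y}. So FIRST(P) = {ε, d, e, y}.
FOLLOW(S) includes $ since S is the start symbol.
FOLLOW(S): in P→S S y (occurrence 1), S is followed by S y with FIRST {d, e, y}; in P→S S y (occurrence 2), S is followed by y with FIRST {y}. Thus FOLLOW(S) = {$, d, e, y}.
FOLLOW(P): in T→T' P y, P is followed by y with FIRST {y}. Thus FOLLOW(P) = {y}.
FOLLOW(S'): in S→e z y S', the suffix after S' is empty, so FOLLOW(S') ⊇ FOLLOW(S) = {$, d, e, y}. Thus FOLLOW(S') = {$, d, e, y}.
FOLLOW(T'): in T→T' P y, T' is followed by P y with FIRST {d, e, y}; in P→T', the suffix after T' is empty, so FOLLOW(T') ⊇ FOLLOW(P) = {y}. Thus FOLLOW(T') = {d, e, y}.
FOLLOW(T): in S→T d, T is followed by d with FIRST {d}; in T'→T, the suffix after T is empty, so FOLLOW(T) ⊇ FOLLOW(T') = {d, e, y}. Thus FOLLOW(T) = {d, e, y}.

{$, d, e, y}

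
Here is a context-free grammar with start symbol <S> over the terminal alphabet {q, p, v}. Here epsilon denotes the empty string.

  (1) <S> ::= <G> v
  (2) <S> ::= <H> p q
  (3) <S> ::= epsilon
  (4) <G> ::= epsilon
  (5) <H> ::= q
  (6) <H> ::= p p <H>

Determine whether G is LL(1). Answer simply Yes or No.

FIRST(<S>) = {epsilon, p, q, v}
FIRST(<G>) = {epsilon}
FIRST(<H>) = {p, q}
FOLLOW(<S>) = {$}
FOLLOW(<G>) = {v}
FOLLOW(<H>) = {p}
Each cell of M receives at most one production.

Yes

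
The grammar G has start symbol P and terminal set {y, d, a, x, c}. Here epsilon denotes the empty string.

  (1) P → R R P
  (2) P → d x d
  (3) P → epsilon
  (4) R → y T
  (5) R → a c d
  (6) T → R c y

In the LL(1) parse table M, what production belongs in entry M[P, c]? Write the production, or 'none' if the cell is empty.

none

FIRST(R) = {a, y}
FIRST(P) = {epsilon, a, d, y}  (via R R P)
FIRST(T) = {a, y}  (via R c y)
FOLLOW(P) includes $ since P is the start symbol.
FOLLOW(P): in P→R R P, the suffix after P is empty (adds nothing new). Thus FOLLOW(P) = {$}.
For P → R R P: FIRST(R R P) = {a, y}, so it goes in M[P, t] for t ∈ {a, y}.
For P → d x d: FIRST(d x d) = {d}, so it goes in M[P, t] for t ∈ {d}.
For P → epsilon: FIRST(epsilon) = {epsilon}, so it goes in M[P, t] for t ∈ {}; since epsilon ∈ FIRST, also for every t ∈ FOLLOW(P) = {$}.
None of these place a production in M[P, c].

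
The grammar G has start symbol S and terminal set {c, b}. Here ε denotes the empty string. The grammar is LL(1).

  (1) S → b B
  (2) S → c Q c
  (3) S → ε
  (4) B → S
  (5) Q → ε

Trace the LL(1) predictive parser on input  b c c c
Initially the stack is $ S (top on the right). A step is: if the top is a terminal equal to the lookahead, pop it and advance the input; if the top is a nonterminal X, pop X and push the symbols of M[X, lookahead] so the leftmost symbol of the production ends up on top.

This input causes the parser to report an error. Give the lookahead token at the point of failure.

step 1: stack=$ S  input=b c c c $  — expand S → b B
step 2: stack=$ B b  input=b c c c $  — match b
step 3: stack=$ B  input=c c c $  — expand B → S
step 4: stack=$ S  input=c c c $  — expand S → c Q c
step 5: stack=$ c Q c  input=c c c $  — match c
step 6: stack=$ c Q  input=c c $  — expand Q → ε
step 7: stack=$ c  input=c c $  — match c
step 8: stack=$  input=c $  — error: stack empty but input remains

c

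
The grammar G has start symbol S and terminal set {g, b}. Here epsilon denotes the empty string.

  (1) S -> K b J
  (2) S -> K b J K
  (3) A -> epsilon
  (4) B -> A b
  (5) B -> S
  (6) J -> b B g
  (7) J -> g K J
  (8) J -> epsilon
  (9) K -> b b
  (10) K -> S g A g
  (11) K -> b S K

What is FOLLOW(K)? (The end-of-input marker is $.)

{$, b, g}

FIRST(A): from A->epsilon we get {epsilon}. So FIRST(A) = {epsilon}.
FIRST(J): from J->b B g we get {b}; from J->g K J we get {g}; from J->epsilon we get {epsilon}. So FIRST(J) = {epsilon, b, g}.
FIRST(S): from S->K b J we get {b}; from S->K b J K we get {b}. So FIRST(S) = {b}.
FIRST(B): from B->A b we get {b}; from B->S we get {b}. So FIRST(B) = {b}.
FIRST(K): from K->b b we get {b}; from K->S g A g we get {b}; from K->b S K we get {b}. So FIRST(K) = {b}.
FOLLOW(S) includes $ since S is the start symbol.
FOLLOW(A): in B->A b, A is followed by b with FIRST {b}; in K->S g A g, A is followed by g with FIRST {g}. Thus FOLLOW(A) = {b, g}.
FOLLOW(B): in J->b B g, B is followed by g with FIRST {g}. Thus FOLLOW(B) = {g}.
FOLLOW(S): in B->S, the suffix after S is empty, so FOLLOW(S) ⊇ FOLLOW(B) = {g}; in K->S g A g, S is followed by g A g with FIRST {g}; in K->b S K, S is followed by K with FIRST {b}. Thus FOLLOW(S) = {$, b, g}.
FOLLOW(J): in S->K b J, the suffix after J is empty, so FOLLOW(J) ⊇ FOLLOW(S) = {$, b, g}; in S->K b J K, J is followed by K with FIRST {b}; in J->g K J, the suffix after J is empty (adds nothing new). Thus FOLLOW(J) = {$, b, g}.
FOLLOW(K): in S->K b J, K is followed by b J with FIRST {b}; in S->K b J K (occurrence 1), K is followed by b J K with FIRST {b}; in S->K b J K (occurrence 2), the suffix after K is empty, so FOLLOW(K) ⊇ FOLLOW(S) = {$, b, g}; in J->g K J, K is followed by J with FIRST {epsilon, b, g}; in J->g K J, the suffix after K is nullable, so FOLLOW(K) ⊇ FOLLOW(J) = {$, b, g}; in K->b S K, the suffix after K is empty (adds nothing new). Thus FOLLOW(K) = {$, b, g}.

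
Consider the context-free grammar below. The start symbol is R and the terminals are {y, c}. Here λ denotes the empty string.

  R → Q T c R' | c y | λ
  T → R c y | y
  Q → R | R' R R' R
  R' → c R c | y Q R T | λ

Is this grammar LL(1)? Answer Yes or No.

No

FIRST(R) = {λ, c, y}
FIRST(T) = {c, y}
FIRST(Q) = {λ, c, y}
FIRST(R') = {λ, c, y}
FOLLOW(R) = {$, c, y}
FOLLOW(T) = {$, c, y}
FOLLOW(Q) = {c, y}
FOLLOW(R') = {$, c, y}
Cell M[Q, c] receives both Q → R and Q → R' R R' R — the grammar is not LL(1).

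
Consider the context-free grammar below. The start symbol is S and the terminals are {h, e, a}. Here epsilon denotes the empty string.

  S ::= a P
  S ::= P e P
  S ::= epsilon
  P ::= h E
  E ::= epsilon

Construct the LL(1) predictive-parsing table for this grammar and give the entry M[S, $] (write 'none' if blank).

S ::= epsilon

FIRST(P) = {h}
FIRST(E) = {epsilon}
FIRST(S) = {epsilon, a, h}  (via P e P)
FOLLOW(S) includes $ since S is the start symbol.
FOLLOW(S): S appears on no right-hand side. Thus FOLLOW(S) = {$}.
For S ::= a P: FIRST(a P) = {a}, so it goes in M[S, t] for t ∈ {a}.
For S ::= P e P: FIRST(P e P) = {h}, so it goes in M[S, t] for t ∈ {h}.
For S ::= epsilon: FIRST(epsilon) = {epsilon}, so it goes in M[S, t] for t ∈ {}; since epsilon ∈ FIRST, also for every t ∈ FOLLOW(S) = {$}.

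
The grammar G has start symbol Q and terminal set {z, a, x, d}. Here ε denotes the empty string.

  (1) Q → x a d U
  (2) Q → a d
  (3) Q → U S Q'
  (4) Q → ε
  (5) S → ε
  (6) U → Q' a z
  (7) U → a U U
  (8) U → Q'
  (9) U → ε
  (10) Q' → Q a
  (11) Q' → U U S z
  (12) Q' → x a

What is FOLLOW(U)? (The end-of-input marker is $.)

{$, a, x, z}

FIRST(S) = {ε}
FIRST(Q) = {ε, a, x, z}  (via U S Q')
FIRST(U) = {ε, a, x, z}  (via Q' a z, Q')
FIRST(Q') = {a, x, z}  (via Q a, U U S z)
FOLLOW(Q) includes $ since Q is the start symbol.
FOLLOW(Q): in Q'→Q a, Q is followed by a with FIRST {a}. Thus FOLLOW(Q) = {$, a}.
FOLLOW(S): in Q→U S Q', S is followed by Q' with FIRST {a, x, z}; in Q'→U U S z, S is followed by z with FIRST {z}. Thus FOLLOW(S) = {a, x, z}.
FOLLOW(U): in Q→x a d U, the suffix after U is empty, so FOLLOW(U) ⊇ FOLLOW(Q) = {$, a}; in Q→U S Q', U is followed by S Q' with FIRST {a, x, z}; in U→a U U (occurrence 1), U is followed by U with FIRST {ε, a, x, z}; in U→a U U (occurrence 1), the suffix after U is nullable (adds nothing new); in U→a U U (occurrence 2), the suffix after U is empty (adds nothing new); in Q'→U U S z (occurrence 1), U is followed by U S z with FIRST {a, x, z}; in Q'→U U S z (occurrence 2), U is followed by S z with FIRST {z}. Thus FOLLOW(U) = {$, a, x, z}.
FOLLOW(Q'): in Q→U S Q', the suffix after Q' is empty, so FOLLOW(Q') ⊇ FOLLOW(Q) = {$, a}; in U→Q' a z, Q' is followed by a z with FIRST {a}; in U→Q', the suffix after Q' is empty, so FOLLOW(Q') ⊇ FOLLOW(U) = {$, a, x, z}. Thus FOLLOW(Q') = {$, a, x, z}.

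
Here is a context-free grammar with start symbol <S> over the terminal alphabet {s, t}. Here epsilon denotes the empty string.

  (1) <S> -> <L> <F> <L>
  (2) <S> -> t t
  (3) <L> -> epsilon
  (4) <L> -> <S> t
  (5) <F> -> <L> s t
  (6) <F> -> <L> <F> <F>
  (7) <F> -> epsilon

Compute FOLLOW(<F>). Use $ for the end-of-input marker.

FIRST(<S>): from <S>-><L> <F> <L> we get {epsilon, s, t}; from <S>->t t we get {t}. So FIRST(<S>) = {epsilon, s, t}.
FIRST(<L>): from <L>->epsilon we get {epsilon}; from <L>-><S> t we get {s, t}. So FIRST(<L>) = {epsilon, s, t}.
FIRST(<F>): from <F>-><L> s t we get {s, t}; from <F>-><L> <F> <F> we get {epsilon, s, t}; from <F>->epsilon we get {epsilon}. So FIRST(<F>) = {epsilon, s, t}.
FOLLOW(<S>) includes $ since <S> is the start symbol.
FOLLOW(<S>): in <L>-><S> t, <S> is followed by t with FIRST {t}. Thus FOLLOW(<S>) = {$, t}.
FOLLOW(<F>): in <S>-><L> <F> <L>, <F> is followed by <L> with FIRST {epsilon, s, t}; in <S>-><L> <F> <L>, the suffix after <F> is nullable, so FOLLOW(<F>) ⊇ FOLLOW(<S>) = {$, t}; in <F>-><L> <F> <F> (occurrence 1), <F> is followed by <F> with FIRST {epsilon, s, t}; in <F>-><L> <F> <F> (occurrence 1), the suffix after <F> is nullable (adds nothing new); in <F>-><L> <F> <F> (occurrence 2), the suffix after <F> is empty (adds nothing new). Thus FOLLOW(<F>) = {$, s, t}.
FOLLOW(<L>): in <S>-><L> <F> <L> (occurrence 1), <L> is followed by <F> <L> with FIRST {epsilon, s, t}; in <S>-><L> <F> <L> (occurrence 1), the suffix after <L> is nullable, so FOLLOW(<L>) ⊇ FOLLOW(<S>) = {$, t}; in <S>-><L> <F> <L> (occurrence 2), the suffix after <L> is empty, so FOLLOW(<L>) ⊇ FOLLOW(<S>) = {$, t}; in <F>-><L> s t, <L> is followed by s t with FIRST {s}; in <F>-><L> <F> <F>, <L> is followed by <F> <F> with FIRST {epsilon, s, t}; in <F>-><L> <F> <F>, the suffix after <L> is nullable, so FOLLOW(<L>) ⊇ FOLLOW(<F>) = {$, s, t}. Thus FOLLOW(<L>) = {$, s, t}.

{$, s, t}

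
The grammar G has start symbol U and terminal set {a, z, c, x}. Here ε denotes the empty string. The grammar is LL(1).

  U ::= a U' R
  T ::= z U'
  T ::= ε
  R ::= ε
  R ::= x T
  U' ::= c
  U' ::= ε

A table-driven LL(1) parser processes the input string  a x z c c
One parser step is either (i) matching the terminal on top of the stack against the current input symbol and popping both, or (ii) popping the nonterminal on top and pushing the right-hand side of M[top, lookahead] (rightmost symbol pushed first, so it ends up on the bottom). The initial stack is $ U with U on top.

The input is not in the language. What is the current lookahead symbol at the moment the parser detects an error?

c

      Stack     Input        Action
   1  $ U       a x z c c $  expand U ::= a U' R
   2  $ R U' a  a x z c c $  match a
   3  $ R U'    x z c c $    expand U' ::= ε
   4  $ R       x z c c $    expand R ::= x T
   5  $ T x     x z c c $    match x
   6  $ T       z c c $      expand T ::= z U'
   7  $ U' z    z c c $      match z
   8  $ U'      c c $        expand U' ::= c
   9  $ c       c c $        match c
  10  $         c $          error: stack empty but input remains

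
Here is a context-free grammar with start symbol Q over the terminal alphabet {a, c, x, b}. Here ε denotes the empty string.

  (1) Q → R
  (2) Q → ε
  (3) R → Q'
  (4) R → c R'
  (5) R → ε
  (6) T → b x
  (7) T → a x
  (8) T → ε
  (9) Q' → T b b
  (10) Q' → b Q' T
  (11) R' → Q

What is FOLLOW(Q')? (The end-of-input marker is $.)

{$, a, b}

FIRST(T): from T→b x we get {b}; from T→a x we get {a}; from T→ε we get {ε}. So FIRST(T) = {ε, a, b}.
FIRST(Q'): from Q'→T b b we get {a, b}; from Q'→b Q' T we get {b}. So FIRST(Q') = {a, b}.
FIRST(R): from R→Q' we get {a, b}; from R→c R' we get {c}; from R→ε we get {ε}. So FIRST(R) = {ε, a, b, c}.
FIRST(Q): from Q→R we get {ε, a, b, c}; from Q→ε we get {ε}. So FIRST(Q) = {ε, a, b, c}.
FIRST(R'): from R'→Q we get {ε, a, b, c}. So FIRST(R') = {ε, a, b, c}.
FOLLOW(Q) includes $ since Q is the start symbol.
FOLLOW(Q): in R'→Q, the suffix after Q is empty, so FOLLOW(Q) ⊇ FOLLOW(R') = {$}. Thus FOLLOW(Q) = {$}.
FOLLOW(R): in Q→R, the suffix after R is empty, so FOLLOW(R) ⊇ FOLLOW(Q) = {$}. Thus FOLLOW(R) = {$}.
FOLLOW(Q'): in R→Q', the suffix after Q' is empty, so FOLLOW(Q') ⊇ FOLLOW(R) = {$}; in Q'→b Q' T, Q' is followed by T with FIRST {ε, a, b}; in Q'→b Q' T, the suffix after Q' is nullable (adds nothing new). Thus FOLLOW(Q') = {$, a, b}.
FOLLOW(T): in Q'→T b b, T is followed by b b with FIRST {b}; in Q'→b Q' T, the suffix after T is empty, so FOLLOW(T) ⊇ FOLLOW(Q') = {$, a, b}. Thus FOLLOW(T) = {$, a, b}.
FOLLOW(R'): in R→c R', the suffix after R' is empty, so FOLLOW(R') ⊇ FOLLOW(R) = {$}. Thus FOLLOW(R') = {$}.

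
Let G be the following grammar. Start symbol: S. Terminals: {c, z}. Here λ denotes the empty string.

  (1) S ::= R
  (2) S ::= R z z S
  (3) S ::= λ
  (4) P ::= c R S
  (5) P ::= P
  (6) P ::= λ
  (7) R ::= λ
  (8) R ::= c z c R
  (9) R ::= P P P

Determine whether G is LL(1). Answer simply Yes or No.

No

FIRST(S) = {λ, c, z}
FIRST(P) = {λ, c}
FIRST(R) = {λ, c}
FOLLOW(S) = {$, c, z}
FOLLOW(P) = {$, c, z}
FOLLOW(R) = {$, c, z}
Cell M[P, $] receives both P ::= P and P ::= λ — the grammar is not LL(1).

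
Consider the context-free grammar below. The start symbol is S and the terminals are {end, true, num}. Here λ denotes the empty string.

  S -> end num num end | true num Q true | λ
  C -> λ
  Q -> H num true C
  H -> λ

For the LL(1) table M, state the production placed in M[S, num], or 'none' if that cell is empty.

FIRST(S): from S->end num num end we get {end}; from S->true num Q true we get {true}; from S->λ we get {λ}. So FIRST(S) = {λ, end, true}.
FIRST(C): from C->λ we get {λ}. So FIRST(C) = {λ}.
FIRST(H): from H->λ we get {λ}. So FIRST(H) = {λ}.
FIRST(Q): from Q->H num true C we get {num}. So FIRST(Q) = {num}.
FOLLOW(S) includes $ since S is the start symbol.
FOLLOW(S): S appears on no right-hand side. Thus FOLLOW(S) = {$}.
For S -> end num num end: FIRST(end num num end) = {end}, so it goes in M[S, t] for t ∈ {end}.
For S -> true num Q true: FIRST(true num Q true) = {true}, so it goes in M[S, t] for t ∈ {true}.
For S -> λ: FIRST(λ) = {λ}, so it goes in M[S, t] for t ∈ {}; since λ ∈ FIRST, also for every t ∈ FOLLOW(S) = {$}.
None of these place a production in M[S, num].

none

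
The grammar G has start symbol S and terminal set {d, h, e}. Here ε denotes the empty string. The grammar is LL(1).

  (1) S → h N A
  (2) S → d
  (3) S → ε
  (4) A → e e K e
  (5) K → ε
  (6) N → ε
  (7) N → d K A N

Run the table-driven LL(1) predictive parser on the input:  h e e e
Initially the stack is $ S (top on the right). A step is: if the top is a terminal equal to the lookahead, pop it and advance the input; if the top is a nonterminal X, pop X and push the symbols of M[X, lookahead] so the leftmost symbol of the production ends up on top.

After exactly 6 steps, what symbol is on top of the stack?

K

     Stack      Input      Action
  1  $ S        h e e e $  expand S → h N A
  2  $ A N h    h e e e $  match h
  3  $ A N      e e e $    expand N → ε
  4  $ A        e e e $    expand A → e e K e
  5  $ e K e e  e e e $    match e
  6  $ e K e    e e $      match e
Stack after step 6: $ e K (top = K).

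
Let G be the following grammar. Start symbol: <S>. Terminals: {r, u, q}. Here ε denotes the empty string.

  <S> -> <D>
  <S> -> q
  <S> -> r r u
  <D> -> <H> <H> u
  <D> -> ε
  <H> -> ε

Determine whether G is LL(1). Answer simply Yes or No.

FIRST(<S>) = {ε, q, r, u}
FIRST(<D>) = {ε, u}
FIRST(<H>) = {ε}
FOLLOW(<S>) = {$}
FOLLOW(<D>) = {$}
FOLLOW(<H>) = {u}
Each cell of M receives at most one production.

Yes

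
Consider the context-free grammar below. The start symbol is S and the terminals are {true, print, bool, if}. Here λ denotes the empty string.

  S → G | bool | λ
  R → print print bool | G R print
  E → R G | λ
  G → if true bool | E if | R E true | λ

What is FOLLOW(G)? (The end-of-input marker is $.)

FIRST(S): from S→G we get {λ, if, print}; from S→bool we get {bool}; from S→λ we get {λ}. So FIRST(S) = {λ, bool, if, print}.
FIRST(R): from R→print print bool we get {print}; from R→G R print we get {if, print}. So FIRST(R) = {if, print}.
FIRST(E): from E→R G we get {if, print}; from E→λ we get {λ}. So FIRST(E) = {λ, if, print}.
FIRST(G): from G→if true bool we get {if}; from G→E if we get {if, print}; from G→R E true we get {if, print}; from G→λ we get {λ}. So FIRST(G) = {λ, if, print}.
FOLLOW(S) includes $ since S is the start symbol.
FOLLOW(S): S appears on no right-hand side. Thus FOLLOW(S) = {$}.
FOLLOW(E): in G→E if, E is followed by if with FIRST {if}; in G→R E true, E is followed by true with FIRST {true}. Thus FOLLOW(E) = {if, true}.
FOLLOW(R): in R→G R print, R is followed by print with FIRST {print}; in E→R G, R is followed by G with FIRST {λ, if, print}; in E→R G, the suffix after R is nullable, so FOLLOW(R) ⊇ FOLLOW(E) = {if, true}; in G→R E true, R is followed by E true with FIRST {if, print, true}. Thus FOLLOW(R) = {if, print, true}.
FOLLOW(G): in S→G, the suffix after G is empty, so FOLLOW(G) ⊇ FOLLOW(S) = {$}; in R→G R print, G is followed by R print with FIRST {if, print}; in E→R G, the suffix after G is empty, so FOLLOW(G) ⊇ FOLLOW(E) = {if, true}. Thus FOLLOW(G) = {$, if, print, true}.

{$, if, print, true}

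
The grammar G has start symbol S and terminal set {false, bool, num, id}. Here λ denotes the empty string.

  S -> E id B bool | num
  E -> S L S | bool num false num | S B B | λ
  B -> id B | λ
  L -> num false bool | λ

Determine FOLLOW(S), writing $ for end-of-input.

{$, bool, id, num}

FIRST(B) = {λ, id}
FIRST(L) = {λ, num}
FIRST(S) = {bool, id, num}  (via E id B bool)
FIRST(E) = {λ, bool, id, num}  (via S L S, S B B)
FOLLOW(S) includes $ since S is the start symbol.
FOLLOW(E): in S->E id B bool, E is followed by id B bool with FIRST {id}. Thus FOLLOW(E) = {id}.
FOLLOW(S): in E->S L S (occurrence 1), S is followed by L S with FIRST {bool, id, num}; in E->S L S (occurrence 2), the suffix after S is empty, so FOLLOW(S) ⊇ FOLLOW(E) = {id}; in E->S B B, S is followed by B B with FIRST {λ, id}; in E->S B B, the suffix after S is nullable, so FOLLOW(S) ⊇ FOLLOW(E) = {id}. Thus FOLLOW(S) = {$, bool, id, num}.
FOLLOW(B): in S->E id B bool, B is followed by bool with FIRST {bool}; in E->S B B (occurrence 1), B is followed by B with FIRST {λ, id}; in E->S B B (occurrence 1), the suffix after B is nullable, so FOLLOW(B) ⊇ FOLLOW(E) = {id}; in E->S B B (occurrence 2), the suffix after B is empty, so FOLLOW(B) ⊇ FOLLOW(E) = {id}; in B->id B, the suffix after B is empty (adds nothing new). Thus FOLLOW(B) = {bool, id}.
FOLLOW(L): in E->S L S, L is followed by S with FIRST {bool, id, num}. Thus FOLLOW(L) = {bool, id, num}.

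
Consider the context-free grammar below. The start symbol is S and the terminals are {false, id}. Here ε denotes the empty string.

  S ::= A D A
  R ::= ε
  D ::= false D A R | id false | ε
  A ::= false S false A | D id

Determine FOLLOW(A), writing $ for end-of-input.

FIRST(R): from R::=ε we get {ε}. So FIRST(R) = {ε}.
FIRST(D): from D::=false D A R we get {false}; from D::=id false we get {id}; from D::=ε we get {ε}. So FIRST(D) = {ε, false, id}.
FIRST(A): from A::=false S false A we get {false}; from A::=D id we get {false, id}. So FIRST(A) = {false, id}.
FIRST(S): from S::=A D A we get {false, id}. So FIRST(S) = {false, id}.
FOLLOW(S) includes $ since S is the start symbol.
FOLLOW(S): in A::=false S false A, S is followed by false A with FIRST {false}. Thus FOLLOW(S) = {$, false}.
FOLLOW(D): in S::=A D A, D is followed by A with FIRST {false, id}; in D::=false D A R, D is followed by A R with FIRST {false, id}; in A::=D id, D is followed by id with FIRST {id}. Thus FOLLOW(D) = {false, id}.
FOLLOW(R): in D::=false D A R, the suffix after R is empty, so FOLLOW(R) ⊇ FOLLOW(D) = {false, id}. Thus FOLLOW(R) = {false, id}.
FOLLOW(A): in S::=A D A (occurrence 1), A is followed by D A with FIRST {false, id}; in S::=A D A (occurrence 2), the suffix after A is empty, so FOLLOW(A) ⊇ FOLLOW(S) = {$, false}; in D::=false D A R, A is followed by R with FIRST {ε}; in D::=false D A R, the suffix after A is nullable, so FOLLOW(A) ⊇ FOLLOW(D) = {false, id}; in A::=false S false A, the suffix after A is empty (adds nothing new). Thus FOLLOW(A) = {$, false, id}.

{$, false, id}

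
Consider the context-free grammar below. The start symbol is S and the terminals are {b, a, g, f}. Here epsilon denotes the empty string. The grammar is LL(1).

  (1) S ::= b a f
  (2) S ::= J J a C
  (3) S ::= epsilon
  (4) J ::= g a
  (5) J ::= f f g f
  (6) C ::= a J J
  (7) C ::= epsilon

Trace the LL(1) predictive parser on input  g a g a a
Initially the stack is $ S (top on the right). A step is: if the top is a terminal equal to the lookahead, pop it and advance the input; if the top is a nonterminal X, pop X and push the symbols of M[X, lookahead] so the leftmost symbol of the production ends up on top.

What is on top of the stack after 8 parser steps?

     Stack        Input        Action
  1  $ S          g a g a a $  expand S ::= J J a C
  2  $ C a J J    g a g a a $  expand J ::= g a
  3  $ C a J a g  g a g a a $  match g
  4  $ C a J a    a g a a $    match a
  5  $ C a J      g a a $      expand J ::= g a
  6  $ C a a g    g a a $      match g
  7  $ C a a      a a $        match a
  8  $ C a        a $          match a
Stack after step 8: $ C (top = C).

C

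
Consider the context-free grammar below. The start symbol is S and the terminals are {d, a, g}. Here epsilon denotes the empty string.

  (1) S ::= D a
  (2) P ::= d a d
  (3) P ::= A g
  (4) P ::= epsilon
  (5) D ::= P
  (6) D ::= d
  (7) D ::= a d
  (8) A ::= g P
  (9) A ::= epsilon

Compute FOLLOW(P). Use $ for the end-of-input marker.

{a, g}

FIRST(A): from A::=g P we get {g}; from A::=epsilon we get {epsilon}. So FIRST(A) = {epsilon, g}.
FIRST(P): from P::=d a d we get {d}; from P::=A g we get {g}; from P::=epsilon we get {epsilon}. So FIRST(P) = {epsilon, d, g}.
FIRST(D): from D::=P we get {epsilon, d, g}; from D::=d we get {d}; from D::=a d we get {a}. So FIRST(D) = {epsilon, a, d, g}.
FIRST(S): from S::=D a we get {a, d, g}. So FIRST(S) = {a, d, g}.
FOLLOW(S) includes $ since S is the start symbol.
FOLLOW(S): S appears on no right-hand side. Thus FOLLOW(S) = {$}.
FOLLOW(D): in S::=D a, D is followed by a with FIRST {a}. Thus FOLLOW(D) = {a}.
FOLLOW(A): in P::=A g, A is followed by g with FIRST {g}. Thus FOLLOW(A) = {g}.
FOLLOW(P): in D::=P, the suffix after P is empty, so FOLLOW(P) ⊇ FOLLOW(D) = {a}; in A::=g P, the suffix after P is empty, so FOLLOW(P) ⊇ FOLLOW(A) = {g}. Thus FOLLOW(P) = {a, g}.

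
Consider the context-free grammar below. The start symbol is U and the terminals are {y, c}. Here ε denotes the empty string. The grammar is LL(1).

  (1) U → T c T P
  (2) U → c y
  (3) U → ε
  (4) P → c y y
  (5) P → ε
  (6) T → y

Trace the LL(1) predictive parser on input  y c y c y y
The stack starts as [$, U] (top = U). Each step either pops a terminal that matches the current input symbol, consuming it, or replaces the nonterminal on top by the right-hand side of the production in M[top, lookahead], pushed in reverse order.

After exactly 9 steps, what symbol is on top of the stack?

y

     Stack      Input          Action
  1  $ U        y c y c y y $  expand U → T c T P
  2  $ P T c T  y c y c y y $  expand T → y
  3  $ P T c y  y c y c y y $  match y
  4  $ P T c    c y c y y $    match c
  5  $ P T      y c y y $      expand T → y
  6  $ P y      y c y y $      match y
  7  $ P        c y y $        expand P → c y y
  8  $ y y c    c y y $        match c
  9  $ y y      y y $          match y
Stack after step 9: $ y (top = y).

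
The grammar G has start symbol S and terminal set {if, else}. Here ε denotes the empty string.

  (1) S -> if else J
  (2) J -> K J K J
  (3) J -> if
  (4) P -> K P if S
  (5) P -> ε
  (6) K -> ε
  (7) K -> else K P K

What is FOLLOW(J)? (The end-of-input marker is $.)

{$, else, if}

FIRST(S): from S->if else J we get {if}. So FIRST(S) = {if}.
FIRST(K): from K->ε we get {ε}; from K->else K P K we get {else}. So FIRST(K) = {ε, else}.
FIRST(J): from J->K J K J we get {else, if}; from J->if we get {if}. So FIRST(J) = {else, if}.
FIRST(P): from P->K P if S we get {else, if}; from P->ε we get {ε}. So FIRST(P) = {ε, else, if}.
FOLLOW(S) includes $ since S is the start symbol.
FOLLOW(K): in J->K J K J (occurrence 1), K is followed by J K J with FIRST {else, if}; in J->K J K J (occurrence 2), K is followed by J with FIRST {else, if}; in P->K P if S, K is followed by P if S with FIRST {else, if}; in K->else K P K (occurrence 1), K is followed by P K with FIRST {ε, else, if}; in K->else K P K (occurrence 1), the suffix after K is nullable (adds nothing new); in K->else K P K (occurrence 2), the suffix after K is empty (adds nothing new). Thus FOLLOW(K) = {else, if}.
FOLLOW(P): in P->K P if S, P is followed by if S with FIRST {if}; in K->else K P K, P is followed by K with FIRST {ε, else}; in K->else K P K, the suffix after P is nullable, so FOLLOW(P) ⊇ FOLLOW(K) = {else, if}. Thus FOLLOW(P) = {else, if}.
FOLLOW(S): in P->K P if S, the suffix after S is empty, so FOLLOW(S) ⊇ FOLLOW(P) = {else, if}. Thus FOLLOW(S) = {$, else, if}.
FOLLOW(J): in S->if else J, the suffix after J is empty, so FOLLOW(J) ⊇ FOLLOW(S) = {$, else, if}; in J->K J K J (occurrence 1), J is followed by K J with FIRST {else, if}; in J->K J K J (occurrence 2), the suffix after J is empty (adds nothing new). Thus FOLLOW(J) = {$, else, if}.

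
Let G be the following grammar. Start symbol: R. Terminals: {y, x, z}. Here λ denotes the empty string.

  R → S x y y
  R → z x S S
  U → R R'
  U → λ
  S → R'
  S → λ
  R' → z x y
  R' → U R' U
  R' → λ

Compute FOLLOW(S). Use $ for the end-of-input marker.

FIRST(R): from R→S x y y we get {x, z}; from R→z x S S we get {z}. So FIRST(R) = {x, z}.
FIRST(U): from U→R R' we get {x, z}; from U→λ we get {λ}. So FIRST(U) = {λ, x, z}.
FIRST(R'): from R'→z x y we get {z}; from R'→U R' U we get {λ, x, z}; from R'→λ we get {λ}. So FIRST(R') = {λ, x, z}.
FIRST(S): from S→R' we get {λ, x, z}; from S→λ we get {λ}. So FIRST(S) = {λ, x, z}.
FOLLOW(R) includes $ since R is the start symbol.
FOLLOW(R): in U→R R', R is followed by R' with FIRST {λ, x, z}; in U→R R', the suffix after R is nullable, so FOLLOW(R) ⊇ FOLLOW(U) = {$, x, z}. Thus FOLLOW(R) = {$, x, z}.
FOLLOW(S): in R→S x y y, S is followed by x y y with FIRST {x}; in R→z x S S (occurrence 1), S is followed by S with FIRST {λ, x, z}; in R→z x S S (occurrence 1), the suffix after S is nullable, so FOLLOW(S) ⊇ FOLLOW(R) = {$, x, z}; in R→z x S S (occurrence 2), the suffix after S is empty, so FOLLOW(S) ⊇ FOLLOW(R) = {$, x, z}. Thus FOLLOW(S) = {$, x, z}.
FOLLOW(U): in R'→U R' U (occurrence 1), U is followed by R' U with FIRST {λ, x, z}; in R'→U R' U (occurrence 1), the suffix after U is nullable, so FOLLOW(U) ⊇ FOLLOW(R') = {$, x, z}; in R'→U R' U (occurrence 2), the suffix after U is empty, so FOLLOW(U) ⊇ FOLLOW(R') = {$, x, z}. Thus FOLLOW(U) = {$, x, z}.
FOLLOW(R'): in U→R R', the suffix after R' is empty, so FOLLOW(R') ⊇ FOLLOW(U) = {$, x, z}; in S→R', the suffix after R' is empty, so FOLLOW(R') ⊇ FOLLOW(S) = {$, x, z}; in R'→U R' U, R' is followed by U with FIRST {λ, x, z}; in R'→U R' U, the suffix after R' is nullable (adds nothing new). Thus FOLLOW(R') = {$, x, z}.

{$, x, z}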